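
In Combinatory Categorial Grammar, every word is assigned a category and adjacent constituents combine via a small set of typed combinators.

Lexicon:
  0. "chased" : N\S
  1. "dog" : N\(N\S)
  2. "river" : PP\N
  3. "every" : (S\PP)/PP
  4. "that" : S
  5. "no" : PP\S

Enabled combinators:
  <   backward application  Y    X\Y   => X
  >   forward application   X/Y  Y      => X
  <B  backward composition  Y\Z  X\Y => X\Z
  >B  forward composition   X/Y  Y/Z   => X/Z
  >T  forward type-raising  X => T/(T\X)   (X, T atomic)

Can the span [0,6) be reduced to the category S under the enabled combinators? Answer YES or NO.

YES

[0,6] S   <
  [0,3] PP   <
    [0,2] N   <
      [0,1] "chased" : N\S
      [1,2] "dog" : N\(N\S)
    [2,3] "river" : PP\N
  [3,6] S\PP   >
    [3,4] "every" : (S\PP)/PP
    [4,6] PP   >
      [4,5] PP/(PP\S)   >T
        [4,5] "that" : S
      [5,6] "no" : PP\S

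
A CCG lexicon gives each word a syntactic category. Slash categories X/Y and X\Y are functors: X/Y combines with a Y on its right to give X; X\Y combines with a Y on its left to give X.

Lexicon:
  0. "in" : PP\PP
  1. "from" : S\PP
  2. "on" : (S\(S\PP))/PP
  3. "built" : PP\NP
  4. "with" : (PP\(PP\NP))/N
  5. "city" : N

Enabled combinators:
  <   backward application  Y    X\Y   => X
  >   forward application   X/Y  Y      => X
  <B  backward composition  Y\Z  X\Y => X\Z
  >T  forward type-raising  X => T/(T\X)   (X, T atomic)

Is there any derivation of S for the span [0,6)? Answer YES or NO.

YES

[0,6] S   <
  [0,2] S\PP   <B
    [0,1] "in" : PP\PP
    [1,2] "from" : S\PP
  [2,6] S\(S\PP)   >
    [2,3] "on" : (S\(S\PP))/PP
    [3,6] PP   <
      [3,4] "built" : PP\NP
      [4,6] PP\(PP\NP)   >
        [4,5] "with" : (PP\(PP\NP))/N
        [5,6] "city" : N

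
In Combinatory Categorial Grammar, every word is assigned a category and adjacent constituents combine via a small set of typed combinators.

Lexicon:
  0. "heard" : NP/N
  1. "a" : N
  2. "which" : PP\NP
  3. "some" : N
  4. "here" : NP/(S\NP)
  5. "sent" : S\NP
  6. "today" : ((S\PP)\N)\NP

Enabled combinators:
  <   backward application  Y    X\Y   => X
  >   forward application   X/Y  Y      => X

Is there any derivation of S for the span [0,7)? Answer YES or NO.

YES

[0,7] S   <
  [0,3] PP   <
    [0,2] NP   >
      [0,1] "heard" : NP/N
      [1,2] "a" : N
    [2,3] "which" : PP\NP
  [3,7] S\PP   <
    [3,4] "some" : N
    [4,7] (S\PP)\N   <
      [4,6] NP   >
        [4,5] "here" : NP/(S\NP)
        [5,6] "sent" : S\NP
      [6,7] "today" : ((S\PP)\N)\NP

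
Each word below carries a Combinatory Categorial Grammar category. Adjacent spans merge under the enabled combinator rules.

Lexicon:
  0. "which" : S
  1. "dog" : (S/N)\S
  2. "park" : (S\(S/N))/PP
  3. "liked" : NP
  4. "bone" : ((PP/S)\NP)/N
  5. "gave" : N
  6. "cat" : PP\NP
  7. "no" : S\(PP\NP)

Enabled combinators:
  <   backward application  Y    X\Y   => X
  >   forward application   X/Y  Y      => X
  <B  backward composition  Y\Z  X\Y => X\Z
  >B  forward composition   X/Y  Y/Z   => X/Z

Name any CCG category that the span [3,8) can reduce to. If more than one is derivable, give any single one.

PP

[0,8] S   <
  [0,2] S/N   <
    [0,1] "which" : S
    [1,2] "dog" : (S/N)\S
  [2,8] S\(S/N)   >
    [2,3] "park" : (S\(S/N))/PP
    [3,8] PP   >
      [3,6] PP/S   <
        [3,4] "liked" : NP
        [4,6] (PP/S)\NP   >
          [4,5] "bone" : ((PP/S)\NP)/N
          [5,6] "gave" : N
      [6,8] S   <
        [6,7] "cat" : PP\NP
        [7,8] "no" : S\(PP\NP)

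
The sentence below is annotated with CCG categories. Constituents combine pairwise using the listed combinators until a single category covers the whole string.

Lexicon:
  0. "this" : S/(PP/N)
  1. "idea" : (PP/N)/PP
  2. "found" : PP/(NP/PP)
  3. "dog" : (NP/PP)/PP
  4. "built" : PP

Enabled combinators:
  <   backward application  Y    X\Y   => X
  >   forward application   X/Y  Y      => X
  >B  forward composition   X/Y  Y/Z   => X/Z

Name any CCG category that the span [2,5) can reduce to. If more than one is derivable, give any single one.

[0,5] S   >
  [0,2] S/PP   >B
    [0,1] "this" : S/(PP/N)
    [1,2] "idea" : (PP/N)/PP
  [2,5] PP   >
    [2,3] "found" : PP/(NP/PP)
    [3,5] NP/PP   >
      [3,4] "dog" : (NP/PP)/PP
      [4,5] "built" : PP

PP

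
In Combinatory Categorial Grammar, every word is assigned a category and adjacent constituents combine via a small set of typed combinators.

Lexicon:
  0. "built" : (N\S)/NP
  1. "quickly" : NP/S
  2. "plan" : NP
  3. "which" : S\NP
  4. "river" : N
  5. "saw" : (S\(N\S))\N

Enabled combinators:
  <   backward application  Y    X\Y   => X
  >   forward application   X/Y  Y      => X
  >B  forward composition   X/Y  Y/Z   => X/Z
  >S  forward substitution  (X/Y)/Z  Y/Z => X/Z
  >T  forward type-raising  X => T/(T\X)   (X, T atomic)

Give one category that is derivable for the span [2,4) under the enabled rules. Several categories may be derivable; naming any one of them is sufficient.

S

[0,6] S   <
  [0,4] N\S   >
    [0,1] "built" : (N\S)/NP
    [1,4] NP   >
      [1,2] "quickly" : NP/S
      [2,4] S   >
        [2,3] S/(S\NP)   >T
          [2,3] "plan" : NP
        [3,4] "which" : S\NP
  [4,6] S\(N\S)   <
    [4,5] "river" : N
    [5,6] "saw" : (S\(N\S))\N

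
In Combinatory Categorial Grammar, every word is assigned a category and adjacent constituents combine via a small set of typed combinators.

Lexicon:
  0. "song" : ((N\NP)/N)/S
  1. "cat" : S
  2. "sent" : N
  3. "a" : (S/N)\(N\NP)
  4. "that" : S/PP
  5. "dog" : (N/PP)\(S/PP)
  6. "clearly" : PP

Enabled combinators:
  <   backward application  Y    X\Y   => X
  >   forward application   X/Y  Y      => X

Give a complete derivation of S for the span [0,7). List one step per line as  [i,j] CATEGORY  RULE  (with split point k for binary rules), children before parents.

[0,7] S   >
  [0,4] S/N   <
    [0,3] N\NP   >
      [0,2] (N\NP)/N   >
        [0,1] "song" : ((N\NP)/N)/S
        [1,2] "cat" : S
      [2,3] "sent" : N
    [3,4] "a" : (S/N)\(N\NP)
  [4,7] N   >
    [4,6] N/PP   <
      [4,5] "that" : S/PP
      [5,6] "dog" : (N/PP)\(S/PP)
    [6,7] "clearly" : PP

[0,1] ((N\NP)/N)/S  lex  "song"
[1,2] S  lex  "cat"
[0,2] (N\NP)/N  >  k=1
[2,3] N  lex  "sent"
[0,3] N\NP  >  k=2
[3,4] (S/N)\(N\NP)  lex  "a"
[0,4] S/N  <  k=3
[4,5] S/PP  lex  "that"
[5,6] (N/PP)\(S/PP)  lex  "dog"
[4,6] N/PP  <  k=5
[6,7] PP  lex  "clearly"
[4,7] N  >  k=6
[0,7] S  >  k=4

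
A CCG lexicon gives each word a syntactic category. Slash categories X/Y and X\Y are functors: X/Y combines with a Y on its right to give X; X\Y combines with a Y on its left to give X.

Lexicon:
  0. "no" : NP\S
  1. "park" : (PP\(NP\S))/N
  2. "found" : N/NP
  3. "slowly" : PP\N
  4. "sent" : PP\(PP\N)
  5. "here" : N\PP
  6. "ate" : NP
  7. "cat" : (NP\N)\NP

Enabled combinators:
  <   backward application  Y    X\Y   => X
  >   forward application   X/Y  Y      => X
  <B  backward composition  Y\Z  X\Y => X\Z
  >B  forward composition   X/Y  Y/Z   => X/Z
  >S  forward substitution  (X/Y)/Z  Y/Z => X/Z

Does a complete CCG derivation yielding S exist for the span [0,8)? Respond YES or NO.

NO

NP\S (PP\(NP\S))/N N/NP PP\N PP\(PP\N) N\PP NP (NP\N)\NP
CKY chart[0,8] = {PP}; S ∉ chart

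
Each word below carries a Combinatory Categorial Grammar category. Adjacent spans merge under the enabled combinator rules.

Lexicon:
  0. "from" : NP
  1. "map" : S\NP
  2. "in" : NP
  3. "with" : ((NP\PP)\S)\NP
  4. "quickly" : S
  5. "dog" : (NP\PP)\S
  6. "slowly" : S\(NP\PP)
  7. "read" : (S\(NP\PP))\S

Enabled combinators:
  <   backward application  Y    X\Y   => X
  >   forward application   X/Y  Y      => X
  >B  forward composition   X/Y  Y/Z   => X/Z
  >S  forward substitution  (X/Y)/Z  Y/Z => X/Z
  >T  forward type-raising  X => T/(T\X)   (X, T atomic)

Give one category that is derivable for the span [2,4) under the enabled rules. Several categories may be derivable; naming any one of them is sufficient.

[0,8] S   <
  [0,4] NP\PP   <
    [0,2] S   <
      [0,1] "from" : NP
      [1,2] "map" : S\NP
    [2,4] (NP\PP)\S   <
      [2,3] "in" : NP
      [3,4] "with" : ((NP\PP)\S)\NP
  [4,8] S\(NP\PP)   <
    [4,7] S   <
      [4,6] NP\PP   <
        [4,5] "quickly" : S
        [5,6] "dog" : (NP\PP)\S
      [6,7] "slowly" : S\(NP\PP)
    [7,8] "read" : (S\(NP\PP))\S

(NP\PP)\S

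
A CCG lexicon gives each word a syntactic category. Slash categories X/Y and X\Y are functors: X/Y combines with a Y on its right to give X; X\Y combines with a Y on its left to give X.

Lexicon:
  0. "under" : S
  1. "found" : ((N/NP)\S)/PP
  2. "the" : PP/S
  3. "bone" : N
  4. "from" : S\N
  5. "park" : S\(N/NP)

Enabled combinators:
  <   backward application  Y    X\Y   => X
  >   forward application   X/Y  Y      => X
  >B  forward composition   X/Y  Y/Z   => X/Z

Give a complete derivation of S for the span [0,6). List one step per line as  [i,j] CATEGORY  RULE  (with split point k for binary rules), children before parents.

[0,6] S   <
  [0,5] N/NP   <
    [0,1] "under" : S
    [1,5] (N/NP)\S   >
      [1,2] "found" : ((N/NP)\S)/PP
      [2,5] PP   >
        [2,3] "the" : PP/S
        [3,5] S   <
          [3,4] "bone" : N
          [4,5] "from" : S\N
  [5,6] "park" : S\(N/NP)

[0,1] S  lex  "under"
[1,2] ((N/NP)\S)/PP  lex  "found"
[2,3] PP/S  lex  "the"
[3,4] N  lex  "bone"
[4,5] S\N  lex  "from"
[3,5] S  <  k=4
[2,5] PP  >  k=3
[1,5] (N/NP)\S  >  k=2
[0,5] N/NP  <  k=1
[5,6] S\(N/NP)  lex  "park"
[0,6] S  <  k=5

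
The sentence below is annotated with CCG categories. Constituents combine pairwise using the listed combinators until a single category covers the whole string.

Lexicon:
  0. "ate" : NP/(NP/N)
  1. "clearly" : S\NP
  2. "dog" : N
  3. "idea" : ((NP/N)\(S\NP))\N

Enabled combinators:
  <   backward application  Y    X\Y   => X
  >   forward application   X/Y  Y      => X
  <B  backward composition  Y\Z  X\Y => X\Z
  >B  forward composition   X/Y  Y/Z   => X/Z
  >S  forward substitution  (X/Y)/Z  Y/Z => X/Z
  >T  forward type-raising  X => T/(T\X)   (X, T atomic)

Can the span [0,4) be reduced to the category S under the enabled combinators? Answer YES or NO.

NP/(NP/N) S\NP N ((NP/N)\(S\NP))\N
CKY chart[0,4] = {N/(N\NP), NP, NP/(NP\NP), PP/(PP\NP), S/(S\NP)}; S ∉ chart

NO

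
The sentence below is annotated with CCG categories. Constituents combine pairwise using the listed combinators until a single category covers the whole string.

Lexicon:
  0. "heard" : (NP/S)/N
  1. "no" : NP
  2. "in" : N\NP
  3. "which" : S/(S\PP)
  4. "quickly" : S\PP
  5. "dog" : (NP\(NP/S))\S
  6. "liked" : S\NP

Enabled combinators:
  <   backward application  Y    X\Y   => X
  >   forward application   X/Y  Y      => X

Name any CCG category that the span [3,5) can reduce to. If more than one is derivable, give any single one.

S

[0,7] S   <
  [0,6] NP   <
    [0,3] NP/S   >
      [0,1] "heard" : (NP/S)/N
      [1,3] N   <
        [1,2] "no" : NP
        [2,3] "in" : N\NP
    [3,6] NP\(NP/S)   <
      [3,5] S   >
        [3,4] "which" : S/(S\PP)
        [4,5] "quickly" : S\PP
      [5,6] "dog" : (NP\(NP/S))\S
  [6,7] "liked" : S\NP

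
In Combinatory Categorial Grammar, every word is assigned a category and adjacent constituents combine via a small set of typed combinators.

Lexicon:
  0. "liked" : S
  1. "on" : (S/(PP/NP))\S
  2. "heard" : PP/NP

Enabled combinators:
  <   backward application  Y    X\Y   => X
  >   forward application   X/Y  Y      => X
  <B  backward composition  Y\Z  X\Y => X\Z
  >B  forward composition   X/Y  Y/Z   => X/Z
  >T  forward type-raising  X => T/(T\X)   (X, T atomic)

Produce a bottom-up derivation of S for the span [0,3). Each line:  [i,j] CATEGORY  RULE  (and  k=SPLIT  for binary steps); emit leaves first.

[0,1] S  lex  "liked"
[1,2] (S/(PP/NP))\S  lex  "on"
[0,2] S/(PP/NP)  <  k=1
[2,3] PP/NP  lex  "heard"
[0,3] S  >  k=2

[0,3] S   >
  [0,2] S/(PP/NP)   <
    [0,1] "liked" : S
    [1,2] "on" : (S/(PP/NP))\S
  [2,3] "heard" : PP/NP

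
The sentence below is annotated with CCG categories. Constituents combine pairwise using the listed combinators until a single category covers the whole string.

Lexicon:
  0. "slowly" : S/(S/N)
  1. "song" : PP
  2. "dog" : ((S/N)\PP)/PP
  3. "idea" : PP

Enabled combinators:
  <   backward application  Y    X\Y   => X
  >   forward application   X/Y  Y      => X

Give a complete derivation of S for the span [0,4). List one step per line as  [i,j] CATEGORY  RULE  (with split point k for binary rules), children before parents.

[0,4] S   >
  [0,1] "slowly" : S/(S/N)
  [1,4] S/N   <
    [1,2] "song" : PP
    [2,4] (S/N)\PP   >
      [2,3] "dog" : ((S/N)\PP)/PP
      [3,4] "idea" : PP

[0,1] S/(S/N)  lex  "slowly"
[1,2] PP  lex  "song"
[2,3] ((S/N)\PP)/PP  lex  "dog"
[3,4] PP  lex  "idea"
[2,4] (S/N)\PP  >  k=3
[1,4] S/N  <  k=2
[0,4] S  >  k=1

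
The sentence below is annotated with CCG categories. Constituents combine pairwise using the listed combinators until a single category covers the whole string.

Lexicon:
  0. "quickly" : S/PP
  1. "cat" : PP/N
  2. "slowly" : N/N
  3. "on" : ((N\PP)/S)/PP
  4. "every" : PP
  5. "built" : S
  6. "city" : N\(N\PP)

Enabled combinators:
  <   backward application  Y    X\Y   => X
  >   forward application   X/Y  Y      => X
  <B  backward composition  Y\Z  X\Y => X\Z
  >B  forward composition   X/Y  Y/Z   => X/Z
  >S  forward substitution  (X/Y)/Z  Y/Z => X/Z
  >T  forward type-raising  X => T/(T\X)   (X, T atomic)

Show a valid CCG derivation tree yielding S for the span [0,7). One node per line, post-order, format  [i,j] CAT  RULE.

[0,7] S   >
  [0,3] S/N   >B
    [0,2] S/N   >B
      [0,1] "quickly" : S/PP
      [1,2] "cat" : PP/N
    [2,3] "slowly" : N/N
  [3,7] N   <
    [3,6] N\PP   >
      [3,5] (N\PP)/S   >
        [3,4] "on" : ((N\PP)/S)/PP
        [4,5] "every" : PP
      [5,6] "built" : S
    [6,7] "city" : N\(N\PP)

[0,1] S/PP  lex  "quickly"
[1,2] PP/N  lex  "cat"
[0,2] S/N  >B  k=1
[2,3] N/N  lex  "slowly"
[0,3] S/N  >B  k=2
[3,4] ((N\PP)/S)/PP  lex  "on"
[4,5] PP  lex  "every"
[3,5] (N\PP)/S  >  k=4
[5,6] S  lex  "built"
[3,6] N\PP  >  k=5
[6,7] N\(N\PP)  lex  "city"
[3,7] N  <  k=6
[0,7] S  >  k=3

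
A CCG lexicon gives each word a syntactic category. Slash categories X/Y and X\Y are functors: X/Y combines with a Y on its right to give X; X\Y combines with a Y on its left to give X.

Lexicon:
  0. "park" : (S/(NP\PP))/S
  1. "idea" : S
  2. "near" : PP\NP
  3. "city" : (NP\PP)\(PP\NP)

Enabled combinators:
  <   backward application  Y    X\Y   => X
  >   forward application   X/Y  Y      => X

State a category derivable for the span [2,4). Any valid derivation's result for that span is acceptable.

NP\PP

[0,4] S   >
  [0,2] S/(NP\PP)   >
    [0,1] "park" : (S/(NP\PP))/S
    [1,2] "idea" : S
  [2,4] NP\PP   <
    [2,3] "near" : PP\NP
    [3,4] "city" : (NP\PP)\(PP\NP)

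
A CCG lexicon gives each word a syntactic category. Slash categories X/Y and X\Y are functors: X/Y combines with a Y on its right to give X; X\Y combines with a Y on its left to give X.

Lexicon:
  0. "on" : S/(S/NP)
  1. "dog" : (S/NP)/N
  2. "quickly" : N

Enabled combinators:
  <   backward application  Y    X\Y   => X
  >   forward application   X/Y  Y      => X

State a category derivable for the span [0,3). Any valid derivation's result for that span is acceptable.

S

[0,3] S   >
  [0,1] "on" : S/(S/NP)
  [1,3] S/NP   >
    [1,2] "dog" : (S/NP)/N
    [2,3] "quickly" : N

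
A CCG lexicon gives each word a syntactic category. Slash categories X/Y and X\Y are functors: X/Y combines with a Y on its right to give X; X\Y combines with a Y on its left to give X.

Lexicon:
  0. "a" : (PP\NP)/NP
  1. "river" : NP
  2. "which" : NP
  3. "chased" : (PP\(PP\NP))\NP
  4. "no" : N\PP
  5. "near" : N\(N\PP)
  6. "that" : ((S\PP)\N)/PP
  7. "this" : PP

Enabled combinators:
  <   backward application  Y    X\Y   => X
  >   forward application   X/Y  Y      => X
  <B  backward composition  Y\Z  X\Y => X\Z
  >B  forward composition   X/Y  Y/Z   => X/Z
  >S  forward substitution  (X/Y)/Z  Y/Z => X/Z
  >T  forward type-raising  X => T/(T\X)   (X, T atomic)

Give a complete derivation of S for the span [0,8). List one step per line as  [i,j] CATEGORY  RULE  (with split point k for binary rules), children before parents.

[0,8] S   <
  [0,4] PP   <
    [0,2] PP\NP   >
      [0,1] "a" : (PP\NP)/NP
      [1,2] "river" : NP
    [2,4] PP\(PP\NP)   <
      [2,3] "which" : NP
      [3,4] "chased" : (PP\(PP\NP))\NP
  [4,8] S\PP   <
    [4,6] N   <
      [4,5] "no" : N\PP
      [5,6] "near" : N\(N\PP)
    [6,8] (S\PP)\N   >
      [6,7] "that" : ((S\PP)\N)/PP
      [7,8] "this" : PP

[0,1] (PP\NP)/NP  lex  "a"
[1,2] NP  lex  "river"
[0,2] PP\NP  >  k=1
[2,3] NP  lex  "which"
[3,4] (PP\(PP\NP))\NP  lex  "chased"
[2,4] PP\(PP\NP)  <  k=3
[0,4] PP  <  k=2
[4,5] N\PP  lex  "no"
[5,6] N\(N\PP)  lex  "near"
[4,6] N  <  k=5
[6,7] ((S\PP)\N)/PP  lex  "that"
[7,8] PP  lex  "this"
[6,8] (S\PP)\N  >  k=7
[4,8] S\PP  <  k=6
[0,8] S  <  k=4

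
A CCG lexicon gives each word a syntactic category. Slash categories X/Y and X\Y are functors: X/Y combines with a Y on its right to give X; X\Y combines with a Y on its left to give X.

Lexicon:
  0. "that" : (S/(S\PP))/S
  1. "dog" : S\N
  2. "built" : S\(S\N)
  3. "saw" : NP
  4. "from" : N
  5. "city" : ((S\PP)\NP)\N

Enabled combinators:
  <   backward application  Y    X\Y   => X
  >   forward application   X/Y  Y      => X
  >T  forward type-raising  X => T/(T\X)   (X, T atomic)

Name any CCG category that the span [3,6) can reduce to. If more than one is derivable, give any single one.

S\PP

[0,6] S   >
  [0,3] S/(S\PP)   >
    [0,1] "that" : (S/(S\PP))/S
    [1,3] S   <
      [1,2] "dog" : S\N
      [2,3] "built" : S\(S\N)
  [3,6] S\PP   <
    [3,4] "saw" : NP
    [4,6] (S\PP)\NP   <
      [4,5] "from" : N
      [5,6] "city" : ((S\PP)\NP)\N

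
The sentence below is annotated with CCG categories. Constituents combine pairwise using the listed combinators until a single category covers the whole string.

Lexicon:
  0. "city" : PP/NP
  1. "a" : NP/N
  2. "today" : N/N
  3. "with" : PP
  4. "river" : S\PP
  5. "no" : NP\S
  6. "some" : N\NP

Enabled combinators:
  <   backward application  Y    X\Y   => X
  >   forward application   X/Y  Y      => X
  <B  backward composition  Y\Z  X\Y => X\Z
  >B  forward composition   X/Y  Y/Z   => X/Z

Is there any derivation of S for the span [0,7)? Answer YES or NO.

PP/NP NP/N N/N PP S\PP NP\S N\NP
CKY chart[0,7] = {PP}; S ∉ chart

NO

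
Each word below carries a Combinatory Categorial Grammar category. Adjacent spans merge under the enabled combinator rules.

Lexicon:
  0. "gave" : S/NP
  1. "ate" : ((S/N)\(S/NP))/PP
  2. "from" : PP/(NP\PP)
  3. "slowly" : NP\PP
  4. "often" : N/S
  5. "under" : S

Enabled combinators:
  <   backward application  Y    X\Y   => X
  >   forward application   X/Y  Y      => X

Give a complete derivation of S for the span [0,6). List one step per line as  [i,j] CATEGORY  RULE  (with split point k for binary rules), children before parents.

[0,6] S   >
  [0,4] S/N   <
    [0,1] "gave" : S/NP
    [1,4] (S/N)\(S/NP)   >
      [1,2] "ate" : ((S/N)\(S/NP))/PP
      [2,4] PP   >
        [2,3] "from" : PP/(NP\PP)
        [3,4] "slowly" : NP\PP
  [4,6] N   >
    [4,5] "often" : N/S
    [5,6] "under" : S

[0,1] S/NP  lex  "gave"
[1,2] ((S/N)\(S/NP))/PP  lex  "ate"
[2,3] PP/(NP\PP)  lex  "from"
[3,4] NP\PP  lex  "slowly"
[2,4] PP  >  k=3
[1,4] (S/N)\(S/NP)  >  k=2
[0,4] S/N  <  k=1
[4,5] N/S  lex  "often"
[5,6] S  lex  "under"
[4,6] N  >  k=5
[0,6] S  >  k=4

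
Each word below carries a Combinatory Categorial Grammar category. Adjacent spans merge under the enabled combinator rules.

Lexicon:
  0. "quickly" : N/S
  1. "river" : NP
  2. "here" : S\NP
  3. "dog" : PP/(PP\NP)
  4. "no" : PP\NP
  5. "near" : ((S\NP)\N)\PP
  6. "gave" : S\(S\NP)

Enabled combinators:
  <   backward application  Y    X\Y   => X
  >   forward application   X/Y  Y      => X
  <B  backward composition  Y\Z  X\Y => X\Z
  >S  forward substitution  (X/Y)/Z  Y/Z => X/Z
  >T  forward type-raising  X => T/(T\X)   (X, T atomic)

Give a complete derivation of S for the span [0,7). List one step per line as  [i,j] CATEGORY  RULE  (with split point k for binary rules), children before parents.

[0,7] S   <
  [0,6] S\NP   <
    [0,3] N   >
      [0,1] "quickly" : N/S
      [1,3] S   >
        [1,2] S/(S\NP)   >T
          [1,2] "river" : NP
        [2,3] "here" : S\NP
    [3,6] (S\NP)\N   <
      [3,5] PP   >
        [3,4] "dog" : PP/(PP\NP)
        [4,5] "no" : PP\NP
      [5,6] "near" : ((S\NP)\N)\PP
  [6,7] "gave" : S\(S\NP)

[0,1] N/S  lex  "quickly"
[1,2] NP  lex  "river"
[1,2] S/(S\NP)  >T
[2,3] S\NP  lex  "here"
[1,3] S  >  k=2
[0,3] N  >  k=1
[3,4] PP/(PP\NP)  lex  "dog"
[4,5] PP\NP  lex  "no"
[3,5] PP  >  k=4
[5,6] ((S\NP)\N)\PP  lex  "near"
[3,6] (S\NP)\N  <  k=5
[0,6] S\NP  <  k=3
[6,7] S\(S\NP)  lex  "gave"
[0,7] S  <  k=6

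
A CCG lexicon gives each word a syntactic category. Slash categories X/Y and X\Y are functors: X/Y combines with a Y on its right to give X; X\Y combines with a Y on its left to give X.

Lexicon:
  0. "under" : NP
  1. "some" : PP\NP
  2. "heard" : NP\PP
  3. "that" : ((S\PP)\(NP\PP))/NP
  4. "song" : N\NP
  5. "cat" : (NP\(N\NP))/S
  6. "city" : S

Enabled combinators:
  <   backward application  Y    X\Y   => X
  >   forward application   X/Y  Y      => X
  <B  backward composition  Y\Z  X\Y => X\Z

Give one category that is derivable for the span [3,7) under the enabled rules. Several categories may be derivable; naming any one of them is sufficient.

(S\PP)\(NP\PP)

[0,7] S   <
  [0,2] PP   <
    [0,1] "under" : NP
    [1,2] "some" : PP\NP
  [2,7] S\PP   <
    [2,3] "heard" : NP\PP
    [3,7] (S\PP)\(NP\PP)   >
      [3,4] "that" : ((S\PP)\(NP\PP))/NP
      [4,7] NP   <
        [4,5] "song" : N\NP
        [5,7] NP\(N\NP)   >
          [5,6] "cat" : (NP\(N\NP))/S
          [6,7] "city" : S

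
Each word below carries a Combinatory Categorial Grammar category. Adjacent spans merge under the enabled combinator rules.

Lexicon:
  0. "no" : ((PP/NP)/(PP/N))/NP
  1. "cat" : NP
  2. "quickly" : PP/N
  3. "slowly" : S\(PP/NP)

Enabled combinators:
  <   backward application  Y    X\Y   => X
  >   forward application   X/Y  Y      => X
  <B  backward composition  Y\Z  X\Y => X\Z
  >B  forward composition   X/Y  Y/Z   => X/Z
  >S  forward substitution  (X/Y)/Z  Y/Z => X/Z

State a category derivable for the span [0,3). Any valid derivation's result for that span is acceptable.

[0,4] S   <
  [0,3] PP/NP   >
    [0,2] (PP/NP)/(PP/N)   >
      [0,1] "no" : ((PP/NP)/(PP/N))/NP
      [1,2] "cat" : NP
    [2,3] "quickly" : PP/N
  [3,4] "slowly" : S\(PP/NP)

PP/NP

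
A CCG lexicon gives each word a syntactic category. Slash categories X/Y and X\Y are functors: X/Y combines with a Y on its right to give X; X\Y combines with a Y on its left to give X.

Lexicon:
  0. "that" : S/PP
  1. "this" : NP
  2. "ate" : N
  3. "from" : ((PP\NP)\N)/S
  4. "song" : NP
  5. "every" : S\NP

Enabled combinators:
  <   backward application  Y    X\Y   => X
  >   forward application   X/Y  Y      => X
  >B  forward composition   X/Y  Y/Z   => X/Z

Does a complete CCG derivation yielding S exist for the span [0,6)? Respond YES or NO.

[0,6] S   >
  [0,1] "that" : S/PP
  [1,6] PP   <
    [1,2] "this" : NP
    [2,6] PP\NP   <
      [2,3] "ate" : N
      [3,6] (PP\NP)\N   >
        [3,4] "from" : ((PP\NP)\N)/S
        [4,6] S   <
          [4,5] "song" : NP
          [5,6] "every" : S\NP

YES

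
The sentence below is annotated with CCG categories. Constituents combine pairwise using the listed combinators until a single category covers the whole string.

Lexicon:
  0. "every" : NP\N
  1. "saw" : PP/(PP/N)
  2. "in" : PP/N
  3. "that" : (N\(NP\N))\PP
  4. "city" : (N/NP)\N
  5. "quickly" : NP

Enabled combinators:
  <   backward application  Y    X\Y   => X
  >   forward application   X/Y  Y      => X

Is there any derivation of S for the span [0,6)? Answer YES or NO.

NO

NP\N PP/(PP/N) PP/N (N\(NP\N))\PP (N/NP)\N NP
CKY chart[0,6] = {N}; S ∉ chart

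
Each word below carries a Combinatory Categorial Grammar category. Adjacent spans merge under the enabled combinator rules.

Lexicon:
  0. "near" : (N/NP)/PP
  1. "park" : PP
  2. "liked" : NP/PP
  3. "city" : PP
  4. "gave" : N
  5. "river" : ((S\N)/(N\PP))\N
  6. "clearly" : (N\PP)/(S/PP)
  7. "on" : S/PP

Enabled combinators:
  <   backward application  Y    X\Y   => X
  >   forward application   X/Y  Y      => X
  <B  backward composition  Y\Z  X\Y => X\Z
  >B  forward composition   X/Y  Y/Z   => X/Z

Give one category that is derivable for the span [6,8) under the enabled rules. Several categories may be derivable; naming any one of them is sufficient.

[0,8] S   <
  [0,4] N   >
    [0,2] N/NP   >
      [0,1] "near" : (N/NP)/PP
      [1,2] "park" : PP
    [2,4] NP   >
      [2,3] "liked" : NP/PP
      [3,4] "city" : PP
  [4,8] S\N   >
    [4,6] (S\N)/(N\PP)   <
      [4,5] "gave" : N
      [5,6] "river" : ((S\N)/(N\PP))\N
    [6,8] N\PP   >
      [6,7] "clearly" : (N\PP)/(S/PP)
      [7,8] "on" : S/PP

N\PP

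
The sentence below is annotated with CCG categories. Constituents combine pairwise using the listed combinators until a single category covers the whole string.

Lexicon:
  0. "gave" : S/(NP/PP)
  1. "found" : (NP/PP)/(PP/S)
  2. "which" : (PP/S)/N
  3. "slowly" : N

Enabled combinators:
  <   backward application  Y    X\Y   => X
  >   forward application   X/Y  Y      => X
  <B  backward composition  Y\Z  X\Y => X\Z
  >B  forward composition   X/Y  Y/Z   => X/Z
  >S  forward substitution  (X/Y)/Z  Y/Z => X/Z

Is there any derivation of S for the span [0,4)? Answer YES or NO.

[0,4] S   >
  [0,1] "gave" : S/(NP/PP)
  [1,4] NP/PP   >
    [1,2] "found" : (NP/PP)/(PP/S)
    [2,4] PP/S   >
      [2,3] "which" : (PP/S)/N
      [3,4] "slowly" : N

YES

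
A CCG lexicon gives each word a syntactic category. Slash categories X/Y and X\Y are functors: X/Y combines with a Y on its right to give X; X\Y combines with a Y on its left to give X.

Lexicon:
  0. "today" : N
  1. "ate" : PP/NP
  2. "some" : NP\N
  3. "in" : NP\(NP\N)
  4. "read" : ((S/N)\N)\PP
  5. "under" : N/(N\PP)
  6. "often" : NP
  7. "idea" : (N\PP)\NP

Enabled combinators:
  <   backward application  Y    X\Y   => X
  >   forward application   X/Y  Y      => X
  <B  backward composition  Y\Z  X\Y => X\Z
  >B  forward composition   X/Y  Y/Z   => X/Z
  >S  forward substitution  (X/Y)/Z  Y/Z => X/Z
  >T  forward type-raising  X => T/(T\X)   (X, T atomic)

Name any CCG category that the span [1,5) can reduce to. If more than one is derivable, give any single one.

(S/N)\N

[0,8] S   >
  [0,5] S/N   <
    [0,1] "today" : N
    [1,5] (S/N)\N   <
      [1,4] PP   >
        [1,2] "ate" : PP/NP
        [2,4] NP   <
          [2,3] "some" : NP\N
          [3,4] "in" : NP\(NP\N)
      [4,5] "read" : ((S/N)\N)\PP
  [5,8] N   >
    [5,6] "under" : N/(N\PP)
    [6,8] N\PP   <
      [6,7] "often" : NP
      [7,8] "idea" : (N\PP)\NP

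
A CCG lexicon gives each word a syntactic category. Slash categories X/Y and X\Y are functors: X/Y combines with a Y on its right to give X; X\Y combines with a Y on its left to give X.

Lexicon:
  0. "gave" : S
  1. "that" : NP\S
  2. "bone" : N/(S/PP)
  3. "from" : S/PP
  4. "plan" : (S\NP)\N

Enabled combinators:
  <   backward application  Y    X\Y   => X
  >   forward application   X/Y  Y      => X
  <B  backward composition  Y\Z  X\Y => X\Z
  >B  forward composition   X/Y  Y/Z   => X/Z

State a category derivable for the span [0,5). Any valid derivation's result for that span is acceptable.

S

[0,5] S   <
  [0,2] NP   <
    [0,1] "gave" : S
    [1,2] "that" : NP\S
  [2,5] S\NP   <
    [2,4] N   >
      [2,3] "bone" : N/(S/PP)
      [3,4] "from" : S/PP
    [4,5] "plan" : (S\NP)\N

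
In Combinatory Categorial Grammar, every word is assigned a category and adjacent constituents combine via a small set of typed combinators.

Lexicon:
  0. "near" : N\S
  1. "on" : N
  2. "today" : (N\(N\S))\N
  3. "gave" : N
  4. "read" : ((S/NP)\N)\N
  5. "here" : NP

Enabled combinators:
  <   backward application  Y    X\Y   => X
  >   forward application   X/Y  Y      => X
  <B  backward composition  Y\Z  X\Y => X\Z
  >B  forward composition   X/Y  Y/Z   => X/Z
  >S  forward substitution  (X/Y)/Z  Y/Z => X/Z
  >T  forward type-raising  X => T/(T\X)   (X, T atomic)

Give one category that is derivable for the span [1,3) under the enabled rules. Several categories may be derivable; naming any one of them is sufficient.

N\(N\S)

[0,6] S   >
  [0,5] S/NP   <
    [0,3] N   <
      [0,1] "near" : N\S
      [1,3] N\(N\S)   <
        [1,2] "on" : N
        [2,3] "today" : (N\(N\S))\N
    [3,5] (S/NP)\N   <
      [3,4] "gave" : N
      [4,5] "read" : ((S/NP)\N)\N
  [5,6] "here" : NP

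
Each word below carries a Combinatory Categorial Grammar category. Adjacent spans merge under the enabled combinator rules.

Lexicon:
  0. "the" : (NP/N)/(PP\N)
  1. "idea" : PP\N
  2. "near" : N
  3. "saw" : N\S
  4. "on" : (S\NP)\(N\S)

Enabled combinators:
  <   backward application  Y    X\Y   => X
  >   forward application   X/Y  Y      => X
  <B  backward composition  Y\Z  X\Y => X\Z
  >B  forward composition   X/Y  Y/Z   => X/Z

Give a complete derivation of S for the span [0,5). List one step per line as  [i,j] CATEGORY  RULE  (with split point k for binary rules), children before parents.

[0,5] S   <
  [0,3] NP   >
    [0,2] NP/N   >
      [0,1] "the" : (NP/N)/(PP\N)
      [1,2] "idea" : PP\N
    [2,3] "near" : N
  [3,5] S\NP   <
    [3,4] "saw" : N\S
    [4,5] "on" : (S\NP)\(N\S)

[0,1] (NP/N)/(PP\N)  lex  "the"
[1,2] PP\N  lex  "idea"
[0,2] NP/N  >  k=1
[2,3] N  lex  "near"
[0,3] NP  >  k=2
[3,4] N\S  lex  "saw"
[4,5] (S\NP)\(N\S)  lex  "on"
[3,5] S\NP  <  k=4
[0,5] S  <  k=3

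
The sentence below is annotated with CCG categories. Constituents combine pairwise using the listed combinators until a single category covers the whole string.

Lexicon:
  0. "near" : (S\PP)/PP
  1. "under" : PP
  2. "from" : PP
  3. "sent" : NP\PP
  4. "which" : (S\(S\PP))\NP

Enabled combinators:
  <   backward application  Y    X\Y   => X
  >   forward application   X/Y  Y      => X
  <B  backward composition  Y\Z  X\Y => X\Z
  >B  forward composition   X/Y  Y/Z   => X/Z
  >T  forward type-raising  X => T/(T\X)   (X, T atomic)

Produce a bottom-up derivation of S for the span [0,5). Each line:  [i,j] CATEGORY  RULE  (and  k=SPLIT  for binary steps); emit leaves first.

[0,1] (S\PP)/PP  lex  "near"
[1,2] PP  lex  "under"
[0,2] S\PP  >  k=1
[2,3] PP  lex  "from"
[3,4] NP\PP  lex  "sent"
[2,4] NP  <  k=3
[4,5] (S\(S\PP))\NP  lex  "which"
[2,5] S\(S\PP)  <  k=4
[0,5] S  <  k=2

[0,5] S   <
  [0,2] S\PP   >
    [0,1] "near" : (S\PP)/PP
    [1,2] "under" : PP
  [2,5] S\(S\PP)   <
    [2,4] NP   <
      [2,3] "from" : PP
      [3,4] "sent" : NP\PP
    [4,5] "which" : (S\(S\PP))\NP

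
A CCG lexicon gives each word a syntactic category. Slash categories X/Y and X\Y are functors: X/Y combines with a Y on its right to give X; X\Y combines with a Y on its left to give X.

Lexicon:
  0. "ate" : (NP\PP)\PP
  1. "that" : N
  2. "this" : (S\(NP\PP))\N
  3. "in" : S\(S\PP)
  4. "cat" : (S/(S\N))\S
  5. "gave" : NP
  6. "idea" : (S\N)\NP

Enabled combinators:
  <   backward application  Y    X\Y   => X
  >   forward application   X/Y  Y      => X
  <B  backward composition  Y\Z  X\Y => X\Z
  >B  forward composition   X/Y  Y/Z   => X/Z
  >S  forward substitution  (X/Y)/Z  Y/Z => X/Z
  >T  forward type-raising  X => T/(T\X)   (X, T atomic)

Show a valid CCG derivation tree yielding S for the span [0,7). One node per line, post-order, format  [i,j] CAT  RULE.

[0,7] S   >
  [0,5] S/(S\N)   <
    [0,4] S   <
      [0,3] S\PP   <B
        [0,1] "ate" : (NP\PP)\PP
        [1,3] S\(NP\PP)   <
          [1,2] "that" : N
          [2,3] "this" : (S\(NP\PP))\N
      [3,4] "in" : S\(S\PP)
    [4,5] "cat" : (S/(S\N))\S
  [5,7] S\N   <
    [5,6] "gave" : NP
    [6,7] "idea" : (S\N)\NP

[0,1] (NP\PP)\PP  lex  "ate"
[1,2] N  lex  "that"
[2,3] (S\(NP\PP))\N  lex  "this"
[1,3] S\(NP\PP)  <  k=2
[0,3] S\PP  <B  k=1
[3,4] S\(S\PP)  lex  "in"
[0,4] S  <  k=3
[4,5] (S/(S\N))\S  lex  "cat"
[0,5] S/(S\N)  <  k=4
[5,6] NP  lex  "gave"
[6,7] (S\N)\NP  lex  "idea"
[5,7] S\N  <  k=6
[0,7] S  >  k=5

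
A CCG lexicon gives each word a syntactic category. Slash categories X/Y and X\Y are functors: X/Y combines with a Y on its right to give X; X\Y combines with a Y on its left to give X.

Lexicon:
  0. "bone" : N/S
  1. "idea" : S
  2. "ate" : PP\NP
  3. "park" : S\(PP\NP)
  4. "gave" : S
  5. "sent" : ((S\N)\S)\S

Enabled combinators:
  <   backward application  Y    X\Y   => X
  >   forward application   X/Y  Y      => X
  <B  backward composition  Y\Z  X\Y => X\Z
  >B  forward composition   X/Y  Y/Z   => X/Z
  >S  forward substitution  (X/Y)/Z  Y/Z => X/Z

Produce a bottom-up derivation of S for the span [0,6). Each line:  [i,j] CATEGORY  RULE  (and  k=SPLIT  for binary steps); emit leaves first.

[0,6] S   <
  [0,2] N   >
    [0,1] "bone" : N/S
    [1,2] "idea" : S
  [2,6] S\N   <
    [2,4] S   <
      [2,3] "ate" : PP\NP
      [3,4] "park" : S\(PP\NP)
    [4,6] (S\N)\S   <
      [4,5] "gave" : S
      [5,6] "sent" : ((S\N)\S)\S

[0,1] N/S  lex  "bone"
[1,2] S  lex  "idea"
[0,2] N  >  k=1
[2,3] PP\NP  lex  "ate"
[3,4] S\(PP\NP)  lex  "park"
[2,4] S  <  k=3
[4,5] S  lex  "gave"
[5,6] ((S\N)\S)\S  lex  "sent"
[4,6] (S\N)\S  <  k=5
[2,6] S\N  <  k=4
[0,6] S  <  k=2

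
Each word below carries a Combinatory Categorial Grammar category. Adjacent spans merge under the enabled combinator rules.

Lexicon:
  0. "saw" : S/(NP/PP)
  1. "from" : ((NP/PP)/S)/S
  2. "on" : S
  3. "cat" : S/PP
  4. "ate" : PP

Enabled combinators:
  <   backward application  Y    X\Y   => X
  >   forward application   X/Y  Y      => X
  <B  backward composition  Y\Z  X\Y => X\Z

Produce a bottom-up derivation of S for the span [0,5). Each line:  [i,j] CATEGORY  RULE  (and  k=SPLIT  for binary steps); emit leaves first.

[0,1] S/(NP/PP)  lex  "saw"
[1,2] ((NP/PP)/S)/S  lex  "from"
[2,3] S  lex  "on"
[1,3] (NP/PP)/S  >  k=2
[3,4] S/PP  lex  "cat"
[4,5] PP  lex  "ate"
[3,5] S  >  k=4
[1,5] NP/PP  >  k=3
[0,5] S  >  k=1

[0,5] S   >
  [0,1] "saw" : S/(NP/PP)
  [1,5] NP/PP   >
    [1,3] (NP/PP)/S   >
      [1,2] "from" : ((NP/PP)/S)/S
      [2,3] "on" : S
    [3,5] S   >
      [3,4] "cat" : S/PP
      [4,5] "ate" : PP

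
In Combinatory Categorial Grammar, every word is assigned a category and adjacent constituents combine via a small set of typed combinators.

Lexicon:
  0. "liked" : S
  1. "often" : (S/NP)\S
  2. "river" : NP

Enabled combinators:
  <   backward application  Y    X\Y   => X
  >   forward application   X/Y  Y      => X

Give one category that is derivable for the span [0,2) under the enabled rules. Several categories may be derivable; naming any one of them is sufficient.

S/NP

[0,3] S   >
  [0,2] S/NP   <
    [0,1] "liked" : S
    [1,2] "often" : (S/NP)\S
  [2,3] "river" : NP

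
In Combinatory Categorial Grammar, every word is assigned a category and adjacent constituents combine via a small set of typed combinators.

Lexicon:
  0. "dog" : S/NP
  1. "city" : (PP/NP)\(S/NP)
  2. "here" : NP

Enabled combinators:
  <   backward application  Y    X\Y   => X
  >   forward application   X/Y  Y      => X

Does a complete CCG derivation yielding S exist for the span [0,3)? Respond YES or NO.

S/NP (PP/NP)\(S/NP) NP
CKY chart[0,3] = {PP}; S ∉ chart

NO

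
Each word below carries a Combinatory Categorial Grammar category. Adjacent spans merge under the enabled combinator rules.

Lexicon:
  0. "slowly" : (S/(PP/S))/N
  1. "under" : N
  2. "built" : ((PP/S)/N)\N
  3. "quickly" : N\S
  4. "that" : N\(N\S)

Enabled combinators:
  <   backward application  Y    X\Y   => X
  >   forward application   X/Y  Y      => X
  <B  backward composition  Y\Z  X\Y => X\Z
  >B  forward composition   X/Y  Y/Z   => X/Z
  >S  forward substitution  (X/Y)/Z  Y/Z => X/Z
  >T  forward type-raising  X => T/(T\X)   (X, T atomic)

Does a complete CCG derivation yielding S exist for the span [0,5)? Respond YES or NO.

YES

[0,5] S   >
  [0,3] S/N   >S
    [0,1] "slowly" : (S/(PP/S))/N
    [1,3] (PP/S)/N   <
      [1,2] "under" : N
      [2,3] "built" : ((PP/S)/N)\N
  [3,5] N   <
    [3,4] "quickly" : N\S
    [4,5] "that" : N\(N\S)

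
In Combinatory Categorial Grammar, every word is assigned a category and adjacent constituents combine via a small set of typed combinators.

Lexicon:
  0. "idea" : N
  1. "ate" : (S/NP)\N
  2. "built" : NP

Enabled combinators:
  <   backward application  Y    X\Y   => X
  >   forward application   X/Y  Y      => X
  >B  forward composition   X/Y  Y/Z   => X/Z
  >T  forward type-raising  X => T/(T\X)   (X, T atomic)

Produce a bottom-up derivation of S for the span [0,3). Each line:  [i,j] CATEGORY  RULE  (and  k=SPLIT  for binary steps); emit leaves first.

[0,3] S   >
  [0,2] S/NP   <
    [0,1] "idea" : N
    [1,2] "ate" : (S/NP)\N
  [2,3] "built" : NP

[0,1] N  lex  "idea"
[1,2] (S/NP)\N  lex  "ate"
[0,2] S/NP  <  k=1
[2,3] NP  lex  "built"
[0,3] S  >  k=2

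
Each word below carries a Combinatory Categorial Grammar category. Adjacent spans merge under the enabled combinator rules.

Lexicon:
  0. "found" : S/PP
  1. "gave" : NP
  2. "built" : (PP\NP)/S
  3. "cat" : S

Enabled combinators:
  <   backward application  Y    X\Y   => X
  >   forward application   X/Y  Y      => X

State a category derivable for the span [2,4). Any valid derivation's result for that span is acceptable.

[0,4] S   >
  [0,1] "found" : S/PP
  [1,4] PP   <
    [1,2] "gave" : NP
    [2,4] PP\NP   >
      [2,3] "built" : (PP\NP)/S
      [3,4] "cat" : S

PP\NP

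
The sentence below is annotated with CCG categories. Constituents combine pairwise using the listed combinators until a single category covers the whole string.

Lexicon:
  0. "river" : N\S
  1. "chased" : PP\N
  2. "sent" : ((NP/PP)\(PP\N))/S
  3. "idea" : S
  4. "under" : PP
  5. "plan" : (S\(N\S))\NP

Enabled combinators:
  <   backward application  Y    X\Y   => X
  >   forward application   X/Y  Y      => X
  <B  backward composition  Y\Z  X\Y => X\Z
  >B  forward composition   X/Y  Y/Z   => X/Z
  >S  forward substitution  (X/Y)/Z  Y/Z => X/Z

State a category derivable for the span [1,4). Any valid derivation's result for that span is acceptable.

[0,6] S   <
  [0,1] "river" : N\S
  [1,6] S\(N\S)   <
    [1,5] NP   >
      [1,4] NP/PP   <
        [1,2] "chased" : PP\N
        [2,4] (NP/PP)\(PP\N)   >
          [2,3] "sent" : ((NP/PP)\(PP\N))/S
          [3,4] "idea" : S
      [4,5] "under" : PP
    [5,6] "plan" : (S\(N\S))\NP

NP/PP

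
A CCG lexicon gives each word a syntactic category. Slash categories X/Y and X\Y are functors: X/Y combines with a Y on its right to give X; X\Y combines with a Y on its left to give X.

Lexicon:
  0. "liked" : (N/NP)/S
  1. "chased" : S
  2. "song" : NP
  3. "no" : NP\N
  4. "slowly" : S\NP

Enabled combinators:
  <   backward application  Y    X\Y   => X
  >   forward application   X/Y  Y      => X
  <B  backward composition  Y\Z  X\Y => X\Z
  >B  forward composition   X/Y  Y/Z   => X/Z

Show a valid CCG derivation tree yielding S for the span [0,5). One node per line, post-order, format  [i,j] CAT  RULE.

[0,5] S   <
  [0,4] NP   <
    [0,3] N   >
      [0,2] N/NP   >
        [0,1] "liked" : (N/NP)/S
        [1,2] "chased" : S
      [2,3] "song" : NP
    [3,4] "no" : NP\N
  [4,5] "slowly" : S\NP

[0,1] (N/NP)/S  lex  "liked"
[1,2] S  lex  "chased"
[0,2] N/NP  >  k=1
[2,3] NP  lex  "song"
[0,3] N  >  k=2
[3,4] NP\N  lex  "no"
[0,4] NP  <  k=3
[4,5] S\NP  lex  "slowly"
[0,5] S  <  k=4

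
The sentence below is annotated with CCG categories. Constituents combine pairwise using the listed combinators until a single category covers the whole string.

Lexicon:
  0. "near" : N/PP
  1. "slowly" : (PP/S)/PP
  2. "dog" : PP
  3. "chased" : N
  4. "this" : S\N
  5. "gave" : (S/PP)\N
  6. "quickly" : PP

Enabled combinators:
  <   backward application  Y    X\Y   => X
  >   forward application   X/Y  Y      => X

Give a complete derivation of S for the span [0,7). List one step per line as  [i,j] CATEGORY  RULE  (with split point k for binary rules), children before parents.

[0,1] N/PP  lex  "near"
[1,2] (PP/S)/PP  lex  "slowly"
[2,3] PP  lex  "dog"
[1,3] PP/S  >  k=2
[3,4] N  lex  "chased"
[4,5] S\N  lex  "this"
[3,5] S  <  k=4
[1,5] PP  >  k=3
[0,5] N  >  k=1
[5,6] (S/PP)\N  lex  "gave"
[0,6] S/PP  <  k=5
[6,7] PP  lex  "quickly"
[0,7] S  >  k=6

[0,7] S   >
  [0,6] S/PP   <
    [0,5] N   >
      [0,1] "near" : N/PP
      [1,5] PP   >
        [1,3] PP/S   >
          [1,2] "slowly" : (PP/S)/PP
          [2,3] "dog" : PP
        [3,5] S   <
          [3,4] "chased" : N
          [4,5] "this" : S\N
    [5,6] "gave" : (S/PP)\N
  [6,7] "quickly" : PP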